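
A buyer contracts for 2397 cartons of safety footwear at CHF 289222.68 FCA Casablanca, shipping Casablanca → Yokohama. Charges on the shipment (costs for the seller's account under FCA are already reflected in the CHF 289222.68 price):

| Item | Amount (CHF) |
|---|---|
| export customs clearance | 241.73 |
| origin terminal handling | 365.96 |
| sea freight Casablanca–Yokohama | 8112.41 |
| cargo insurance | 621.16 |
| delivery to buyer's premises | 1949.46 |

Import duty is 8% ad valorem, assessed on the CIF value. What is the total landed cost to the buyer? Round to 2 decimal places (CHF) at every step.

FCA: the seller delivers export-cleared goods to the carrier; the buyer bears costs from that point.
Already in the invoice (seller's account under FCA): export clearance — exclude.
CIF value = FCA price + origin terminal + freight + insurance = 289222.68 + 365.96 + 8112.41 + 621.16 = 298322.21
Import duty = 298322.21 × 8% = 23865.78
Buyer bears: origin terminal 365.96 + freight 8112.41 + insurance 621.16 + delivery 1949.46 + duty 23865.78 = 34914.77
Landed cost = invoice 289222.68 + 34914.77 = 324137.45

Total landed cost: CHF 324137.45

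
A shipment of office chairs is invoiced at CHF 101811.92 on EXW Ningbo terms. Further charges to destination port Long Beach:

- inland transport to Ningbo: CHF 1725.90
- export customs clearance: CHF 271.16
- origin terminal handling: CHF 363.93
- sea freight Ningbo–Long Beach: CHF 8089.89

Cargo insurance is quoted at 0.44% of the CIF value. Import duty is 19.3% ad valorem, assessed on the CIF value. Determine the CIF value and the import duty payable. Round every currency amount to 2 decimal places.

Let C be the CIF value. C = EXW price + pre-shipment costs + freight + 0.44% × C
C − 0.44% × C = 101811.92 + 1725.90 + 271.16 + 363.93 + 8089.89
0.9956 × C = 112262.80
C = 112262.80 / 0.9956 = 112758.94
Insurance premium = 0.44% × 112758.94 = 496.14
Import duty = 112758.94 × 19.3% = 21762.48

CIF value: CHF 112758.94; import duty: CHF 21762.48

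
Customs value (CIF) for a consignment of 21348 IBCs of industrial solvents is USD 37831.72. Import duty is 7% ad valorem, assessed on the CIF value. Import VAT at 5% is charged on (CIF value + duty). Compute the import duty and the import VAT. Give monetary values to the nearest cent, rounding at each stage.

Import duty = 37831.72 × 7% = 2648.22
VAT base = CIF + duty = 37831.72 + 2648.22 = 40479.94
Import VAT = 40479.94 × 5% = 2024.00

Import duty: USD 2648.22; import VAT: USD 2024.00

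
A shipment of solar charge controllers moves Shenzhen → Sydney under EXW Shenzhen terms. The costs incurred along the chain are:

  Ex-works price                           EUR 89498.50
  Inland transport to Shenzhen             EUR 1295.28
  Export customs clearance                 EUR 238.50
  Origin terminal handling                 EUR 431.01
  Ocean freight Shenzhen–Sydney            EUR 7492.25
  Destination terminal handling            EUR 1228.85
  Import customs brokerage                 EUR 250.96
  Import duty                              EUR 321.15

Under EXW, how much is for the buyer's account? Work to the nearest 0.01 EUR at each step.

EXW: the seller makes goods available at their premises; the buyer bears all onward costs.
Seller's account: goods 89498.50 = 89498.50
Buyer's account: inland to port 1295.28 + export clearance 238.50 + origin terminal 431.01 + freight 7492.25 + destination terminal 1228.85 + brokerage 250.96 + duty 321.15 = 11258.00

Buyer's account: EUR 11258.00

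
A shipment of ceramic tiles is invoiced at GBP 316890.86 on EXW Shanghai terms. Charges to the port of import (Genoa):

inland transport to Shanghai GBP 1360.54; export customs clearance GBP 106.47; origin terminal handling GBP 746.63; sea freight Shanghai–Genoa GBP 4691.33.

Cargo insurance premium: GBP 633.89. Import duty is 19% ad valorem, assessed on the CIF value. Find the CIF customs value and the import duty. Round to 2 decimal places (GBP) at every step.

CIF = EXW price + pre-shipment costs + freight + insurance
CIF = 316890.86 + 1360.54 + 106.47 + 746.63 + 4691.33 + 633.89 = 324429.72
Import duty = 324429.72 × 19% = 61641.65

CIF value: GBP 324429.72; import duty: GBP 61641.65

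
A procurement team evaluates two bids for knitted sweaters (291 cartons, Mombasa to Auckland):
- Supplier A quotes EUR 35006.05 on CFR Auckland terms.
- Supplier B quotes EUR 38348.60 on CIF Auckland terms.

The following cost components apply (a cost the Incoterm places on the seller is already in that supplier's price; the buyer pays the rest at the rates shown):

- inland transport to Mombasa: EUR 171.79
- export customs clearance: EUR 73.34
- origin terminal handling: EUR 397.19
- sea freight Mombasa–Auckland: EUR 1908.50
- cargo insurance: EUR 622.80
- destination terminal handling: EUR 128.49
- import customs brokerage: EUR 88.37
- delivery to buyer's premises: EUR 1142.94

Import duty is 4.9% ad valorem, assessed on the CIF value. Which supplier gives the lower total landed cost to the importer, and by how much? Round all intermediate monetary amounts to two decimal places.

Supplier A (CFR):
CIF value = CFR price + insurance = 35006.05 + 622.80 = 35628.85
Import duty = 35628.85 × 4.9% = 1745.81
Buyer bears (A): 622.80 + 128.49 + 88.37 + 1142.94 = 1982.60
Landed cost (A) = invoice 35006.05 + 1982.60 + duty 1745.81 = 38734.46
Supplier B (CIF):
The CIF price already equals the CIF value: 38348.60
Import duty = 38348.60 × 4.9% = 1879.08
Buyer bears (B): 128.49 + 88.37 + 1142.94 = 1359.80
Landed cost (B) = invoice 38348.60 + 1359.80 + duty 1879.08 = 41587.48
Difference = |38734.46 − 41587.48| = 2853.02

Supplier A is cheaper by EUR 2853.02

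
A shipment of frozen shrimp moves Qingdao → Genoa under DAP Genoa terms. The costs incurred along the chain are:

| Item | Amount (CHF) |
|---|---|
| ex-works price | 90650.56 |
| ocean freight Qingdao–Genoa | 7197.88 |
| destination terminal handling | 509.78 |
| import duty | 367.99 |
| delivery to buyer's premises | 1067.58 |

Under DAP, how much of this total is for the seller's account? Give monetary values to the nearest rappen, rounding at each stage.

Seller's account: CHF 99425.80

DAP: the seller bears all costs to the named destination except import duty and clearance.
Seller's account: goods 90650.56 + freight 7197.88 + destination terminal 509.78 + delivery 1067.58 = 99425.80
Buyer's account: duty 367.99 = 367.99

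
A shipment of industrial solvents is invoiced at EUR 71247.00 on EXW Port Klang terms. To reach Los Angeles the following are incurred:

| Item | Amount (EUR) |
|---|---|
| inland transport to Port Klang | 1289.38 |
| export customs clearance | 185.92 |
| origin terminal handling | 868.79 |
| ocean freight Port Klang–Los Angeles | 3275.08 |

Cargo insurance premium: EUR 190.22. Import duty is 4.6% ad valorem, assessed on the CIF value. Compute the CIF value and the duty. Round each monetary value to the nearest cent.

CIF = EXW price + pre-shipment costs + freight + insurance
CIF = 71247.00 + 1289.38 + 185.92 + 868.79 + 3275.08 + 190.22 = 77056.39
Import duty = 77056.39 × 4.6% = 3544.59

CIF value: EUR 77056.39; import duty: EUR 3544.59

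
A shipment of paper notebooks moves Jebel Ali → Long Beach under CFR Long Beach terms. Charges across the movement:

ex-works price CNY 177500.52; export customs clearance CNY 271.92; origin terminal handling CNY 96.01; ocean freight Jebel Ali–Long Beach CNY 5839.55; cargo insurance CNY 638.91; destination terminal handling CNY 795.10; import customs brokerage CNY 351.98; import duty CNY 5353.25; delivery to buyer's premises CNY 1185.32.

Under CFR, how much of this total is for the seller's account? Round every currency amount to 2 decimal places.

CFR: the seller pays costs through ocean freight to the destination port, but not insurance.
Seller's account: goods 177500.52 + export clearance 271.92 + origin terminal 96.01 + freight 5839.55 = 183708.00
Buyer's account: insurance 638.91 + destination terminal 795.10 + brokerage 351.98 + duty 5353.25 + delivery 1185.32 = 8324.56

Seller's account: CNY 183708.00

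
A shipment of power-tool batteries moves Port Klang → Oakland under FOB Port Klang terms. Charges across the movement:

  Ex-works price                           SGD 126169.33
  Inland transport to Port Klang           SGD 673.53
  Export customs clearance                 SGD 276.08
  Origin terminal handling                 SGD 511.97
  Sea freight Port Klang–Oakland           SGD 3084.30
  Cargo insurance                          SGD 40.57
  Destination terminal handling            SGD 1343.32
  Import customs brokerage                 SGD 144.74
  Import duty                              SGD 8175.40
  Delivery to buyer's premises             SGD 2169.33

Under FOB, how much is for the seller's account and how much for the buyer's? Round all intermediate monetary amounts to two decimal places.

FOB: the seller bears costs until goods are on board at the origin port; the buyer bears freight, insurance and all costs thereafter.
Seller's account: goods 126169.33 + inland to port 673.53 + export clearance 276.08 + origin terminal 511.97 = 127630.91
Buyer's account: freight 3084.30 + insurance 40.57 + destination terminal 1343.32 + brokerage 144.74 + duty 8175.40 + delivery 2169.33 = 14957.66

Seller: SGD 127630.91; buyer: SGD 14957.66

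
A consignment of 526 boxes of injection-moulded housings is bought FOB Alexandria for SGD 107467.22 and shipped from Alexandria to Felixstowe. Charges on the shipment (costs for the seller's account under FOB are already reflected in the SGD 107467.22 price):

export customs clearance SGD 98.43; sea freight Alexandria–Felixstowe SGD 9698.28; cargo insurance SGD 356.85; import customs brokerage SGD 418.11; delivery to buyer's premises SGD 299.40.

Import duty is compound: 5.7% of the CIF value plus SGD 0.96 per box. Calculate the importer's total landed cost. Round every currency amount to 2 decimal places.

Total landed cost: SGD 125443.59

FOB: the seller bears costs until goods are on board at the origin port; the buyer bears freight, insurance and all costs thereafter.
Already in the invoice (seller's account under FOB): export clearance — exclude.
CIF value = FOB price + freight + insurance = 107467.22 + 9698.28 + 356.85 = 117522.35
Ad valorem component: 117522.35 × 5.7% = 6698.77
Specific component: 526 × 0.96 = 504.96
Import duty = 6698.77 + 504.96 = 7203.73
Buyer bears: freight 9698.28 + insurance 356.85 + brokerage 418.11 + delivery 299.40 + duty 7203.73 = 17976.37
Landed cost = invoice 107467.22 + 17976.37 = 125443.59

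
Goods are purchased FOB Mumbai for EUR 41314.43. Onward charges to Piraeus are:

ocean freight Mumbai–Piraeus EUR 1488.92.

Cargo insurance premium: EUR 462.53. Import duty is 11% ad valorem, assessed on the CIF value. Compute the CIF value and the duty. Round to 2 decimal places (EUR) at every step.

CIF = FOB price + freight + insurance
CIF = 41314.43 + 1488.92 + 462.53 = 43265.88
Import duty = 43265.88 × 11% = 4759.25

CIF value: EUR 43265.88; import duty: EUR 4759.25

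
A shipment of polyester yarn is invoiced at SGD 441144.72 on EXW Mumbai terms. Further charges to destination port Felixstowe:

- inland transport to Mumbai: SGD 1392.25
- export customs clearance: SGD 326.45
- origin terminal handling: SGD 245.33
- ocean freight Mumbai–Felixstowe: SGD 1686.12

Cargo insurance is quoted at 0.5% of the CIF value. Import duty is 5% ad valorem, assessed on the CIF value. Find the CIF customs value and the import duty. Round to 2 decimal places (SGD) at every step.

CIF value: SGD 447030.02; import duty: SGD 22351.50

Let C be the CIF value. C = EXW price + pre-shipment costs + freight + 0.5% × C
C − 0.5% × C = 441144.72 + 1392.25 + 326.45 + 245.33 + 1686.12
0.995 × C = 444794.87
C = 444794.87 / 0.995 = 447030.02
Insurance premium = 0.5% × 447030.02 = 2235.15
Import duty = 447030.02 × 5% = 22351.50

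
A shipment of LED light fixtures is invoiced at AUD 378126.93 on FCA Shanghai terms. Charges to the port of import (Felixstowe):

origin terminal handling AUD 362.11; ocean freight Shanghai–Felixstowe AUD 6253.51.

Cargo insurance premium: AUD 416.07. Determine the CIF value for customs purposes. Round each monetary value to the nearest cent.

CIF value: AUD 385158.62

CIF = FCA price + pre-shipment costs + freight + insurance
CIF = 378126.93 + 362.11 + 6253.51 + 416.07 = 385158.62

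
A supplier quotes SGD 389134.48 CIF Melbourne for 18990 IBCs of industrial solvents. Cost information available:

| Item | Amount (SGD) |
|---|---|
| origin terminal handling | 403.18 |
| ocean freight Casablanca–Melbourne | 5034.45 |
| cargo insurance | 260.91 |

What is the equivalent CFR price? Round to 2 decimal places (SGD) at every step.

CFR price: SGD 388873.57

Not relevant to the conversion: origin terminal, freight — on the seller under both CIF and CFR; already in the CIF price and stays in the CFR price.
From CIF to CFR, the seller no longer bears: insurance.
CFR price = 389134.48 − 260.91 = 388873.57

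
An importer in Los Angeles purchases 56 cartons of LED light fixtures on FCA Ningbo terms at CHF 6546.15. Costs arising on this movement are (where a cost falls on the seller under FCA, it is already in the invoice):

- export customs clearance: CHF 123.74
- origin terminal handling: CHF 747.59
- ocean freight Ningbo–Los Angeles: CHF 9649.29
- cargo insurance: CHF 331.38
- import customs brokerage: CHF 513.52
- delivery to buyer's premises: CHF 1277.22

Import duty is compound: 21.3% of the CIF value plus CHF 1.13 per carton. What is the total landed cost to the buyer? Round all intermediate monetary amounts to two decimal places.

Total landed cost: CHF 22807.88

FCA: the seller delivers export-cleared goods to the carrier; the buyer bears costs from that point.
Already in the invoice (seller's account under FCA): export clearance — exclude.
CIF value = FCA price + origin terminal + freight + insurance = 6546.15 + 747.59 + 9649.29 + 331.38 = 17274.41
Ad valorem component: 17274.41 × 21.3% = 3679.45
Specific component: 56 × 1.13 = 63.28
Import duty = 3679.45 + 63.28 = 3742.73
Buyer bears: origin terminal 747.59 + freight 9649.29 + insurance 331.38 + brokerage 513.52 + delivery 1277.22 + duty 3742.73 = 16261.73
Landed cost = invoice 6546.15 + 16261.73 = 22807.88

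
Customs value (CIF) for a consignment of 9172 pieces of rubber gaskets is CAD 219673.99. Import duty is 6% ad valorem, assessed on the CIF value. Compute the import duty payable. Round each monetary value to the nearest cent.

Import duty: CAD 13180.44

Import duty = 219673.99 × 6% = 13180.44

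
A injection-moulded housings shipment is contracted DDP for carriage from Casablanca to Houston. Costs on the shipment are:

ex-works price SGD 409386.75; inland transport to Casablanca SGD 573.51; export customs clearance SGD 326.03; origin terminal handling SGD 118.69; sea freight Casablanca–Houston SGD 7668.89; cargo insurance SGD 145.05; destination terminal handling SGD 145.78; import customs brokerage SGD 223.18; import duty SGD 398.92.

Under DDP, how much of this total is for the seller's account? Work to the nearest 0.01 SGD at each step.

DDP: the seller bears all costs including import duty.
Seller's account: goods 409386.75 + inland to port 573.51 + export clearance 326.03 + origin terminal 118.69 + freight 7668.89 + insurance 145.05 + destination terminal 145.78 + brokerage 223.18 + duty 398.92 = 418986.80
Buyer's account: 0.00

Seller's account: SGD 418986.80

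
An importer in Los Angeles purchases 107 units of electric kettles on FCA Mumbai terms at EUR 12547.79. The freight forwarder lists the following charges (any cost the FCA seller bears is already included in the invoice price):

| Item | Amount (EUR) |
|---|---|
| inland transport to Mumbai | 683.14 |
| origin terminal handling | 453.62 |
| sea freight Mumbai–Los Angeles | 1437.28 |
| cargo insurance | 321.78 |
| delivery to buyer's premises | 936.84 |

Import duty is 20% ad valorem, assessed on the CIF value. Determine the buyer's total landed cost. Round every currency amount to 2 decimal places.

Total landed cost: EUR 18649.40

FCA: the seller delivers export-cleared goods to the carrier; the buyer bears costs from that point.
Already in the invoice (seller's account under FCA): inland to port — exclude.
CIF value = FCA price + origin terminal + freight + insurance = 12547.79 + 453.62 + 1437.28 + 321.78 = 14760.47
Import duty = 14760.47 × 20% = 2952.09
Buyer bears: origin terminal 453.62 + freight 1437.28 + insurance 321.78 + delivery 936.84 + duty 2952.09 = 6101.61
Landed cost = invoice 12547.79 + 6101.61 = 18649.40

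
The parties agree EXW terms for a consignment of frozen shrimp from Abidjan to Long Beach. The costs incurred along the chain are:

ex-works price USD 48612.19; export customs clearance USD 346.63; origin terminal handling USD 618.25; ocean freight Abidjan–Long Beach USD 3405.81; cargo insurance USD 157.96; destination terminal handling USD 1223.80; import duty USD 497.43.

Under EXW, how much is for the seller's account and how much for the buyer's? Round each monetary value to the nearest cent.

Seller: USD 48612.19; buyer: USD 6249.88

EXW: the seller makes goods available at their premises; the buyer bears all onward costs.
Seller's account: goods 48612.19 = 48612.19
Buyer's account: export clearance 346.63 + origin terminal 618.25 + freight 3405.81 + insurance 157.96 + destination terminal 1223.80 + duty 497.43 = 6249.88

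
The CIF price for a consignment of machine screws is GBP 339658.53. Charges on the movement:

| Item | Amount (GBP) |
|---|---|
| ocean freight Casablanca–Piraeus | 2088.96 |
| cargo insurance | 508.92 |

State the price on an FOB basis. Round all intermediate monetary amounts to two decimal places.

From CIF to FOB, the seller no longer bears: freight, insurance.
FOB price = 339658.53 − 2088.96 − 508.92 = 337060.65

FOB price: GBP 337060.65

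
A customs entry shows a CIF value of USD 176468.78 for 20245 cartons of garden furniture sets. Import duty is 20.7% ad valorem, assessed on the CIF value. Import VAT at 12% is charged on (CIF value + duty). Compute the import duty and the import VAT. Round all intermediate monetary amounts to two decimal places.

Import duty = 176468.78 × 20.7% = 36529.04
VAT base = CIF + duty = 176468.78 + 36529.04 = 212997.82
Import VAT = 212997.82 × 12% = 25559.74

Import duty: USD 36529.04; import VAT: USD 25559.74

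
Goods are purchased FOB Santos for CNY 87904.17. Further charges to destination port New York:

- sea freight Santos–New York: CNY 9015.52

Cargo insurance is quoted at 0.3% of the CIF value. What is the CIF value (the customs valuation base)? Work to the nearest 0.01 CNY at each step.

Let C be the CIF value. C = FOB price + freight + 0.3% × C
C − 0.3% × C = 87904.17 + 9015.52
0.997 × C = 96919.69
C = 96919.69 / 0.997 = 97211.32
Insurance premium = 0.3% × 97211.32 = 291.63

CIF value: CNY 97211.32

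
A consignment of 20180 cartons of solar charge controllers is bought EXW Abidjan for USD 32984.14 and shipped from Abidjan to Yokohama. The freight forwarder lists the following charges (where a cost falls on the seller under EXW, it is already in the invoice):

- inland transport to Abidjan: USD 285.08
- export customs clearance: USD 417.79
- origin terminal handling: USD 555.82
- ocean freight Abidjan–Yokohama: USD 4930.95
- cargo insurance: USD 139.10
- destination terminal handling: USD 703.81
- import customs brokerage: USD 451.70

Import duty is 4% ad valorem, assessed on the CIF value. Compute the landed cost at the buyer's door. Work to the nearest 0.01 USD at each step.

Total landed cost: USD 42040.91

EXW: the seller makes goods available at their premises; the buyer bears all onward costs.
CIF value = EXW price + inland to port + export clearance + origin terminal + freight + insurance = 32984.14 + 285.08 + 417.79 + 555.82 + 4930.95 + 139.10 = 39312.88
Import duty = 39312.88 × 4% = 1572.52
Buyer bears: inland to port 285.08 + export clearance 417.79 + origin terminal 555.82 + freight 4930.95 + insurance 139.10 + destination terminal 703.81 + brokerage 451.70 + duty 1572.52 = 9056.77
Landed cost = invoice 32984.14 + 9056.77 = 42040.91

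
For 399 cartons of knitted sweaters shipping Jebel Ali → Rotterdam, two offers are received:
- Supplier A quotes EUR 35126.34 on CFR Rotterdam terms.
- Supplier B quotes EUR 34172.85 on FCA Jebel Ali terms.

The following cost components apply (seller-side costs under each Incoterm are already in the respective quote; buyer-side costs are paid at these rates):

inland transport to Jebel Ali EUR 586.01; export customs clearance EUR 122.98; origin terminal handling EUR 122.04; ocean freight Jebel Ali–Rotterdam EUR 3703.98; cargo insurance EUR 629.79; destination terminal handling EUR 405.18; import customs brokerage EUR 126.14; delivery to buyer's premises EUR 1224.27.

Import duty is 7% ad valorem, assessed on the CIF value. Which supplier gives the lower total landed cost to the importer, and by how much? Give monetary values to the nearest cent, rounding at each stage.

Supplier A (CFR):
CIF value = CFR price + insurance = 35126.34 + 629.79 = 35756.13
Import duty = 35756.13 × 7% = 2502.93
Buyer bears (A): 629.79 + 405.18 + 126.14 + 1224.27 = 2385.38
Landed cost (A) = invoice 35126.34 + 2385.38 + duty 2502.93 = 40014.65
Supplier B (FCA):
CIF value = FCA price + origin terminal + freight + insurance = 34172.85 + 122.04 + 3703.98 + 629.79 = 38628.66
Import duty = 38628.66 × 7% = 2704.01
Buyer bears (B): 122.04 + 3703.98 + 629.79 + 405.18 + 126.14 + 1224.27 = 6211.40
Landed cost (B) = invoice 34172.85 + 6211.40 + duty 2704.01 = 43088.26
Difference = |40014.65 − 43088.26| = 3073.61

Supplier A is cheaper by EUR 3073.61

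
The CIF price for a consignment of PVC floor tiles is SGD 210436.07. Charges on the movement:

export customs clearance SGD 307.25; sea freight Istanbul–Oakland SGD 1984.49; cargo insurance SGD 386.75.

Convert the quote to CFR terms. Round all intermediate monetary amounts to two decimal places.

CFR price: SGD 210049.32

Not relevant to the conversion: export clearance, freight — on the seller under both CIF and CFR; already in the CIF price and stays in the CFR price.
From CIF to CFR, the seller no longer bears: insurance.
CFR price = 210436.07 − 386.75 = 210049.32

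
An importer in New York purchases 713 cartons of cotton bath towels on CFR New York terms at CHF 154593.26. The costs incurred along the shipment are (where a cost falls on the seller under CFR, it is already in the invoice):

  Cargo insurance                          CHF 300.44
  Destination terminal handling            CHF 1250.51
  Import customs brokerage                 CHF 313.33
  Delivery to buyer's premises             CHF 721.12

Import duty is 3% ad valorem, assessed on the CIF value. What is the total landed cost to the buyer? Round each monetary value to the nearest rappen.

CFR: the seller pays costs through ocean freight to the destination port, but not insurance.
CIF value = CFR price + insurance = 154593.26 + 300.44 = 154893.70
Import duty = 154893.70 × 3% = 4646.81
Buyer bears: insurance 300.44 + destination terminal 1250.51 + brokerage 313.33 + delivery 721.12 + duty 4646.81 = 7232.21
Landed cost = invoice 154593.26 + 7232.21 = 161825.47

Total landed cost: CHF 161825.47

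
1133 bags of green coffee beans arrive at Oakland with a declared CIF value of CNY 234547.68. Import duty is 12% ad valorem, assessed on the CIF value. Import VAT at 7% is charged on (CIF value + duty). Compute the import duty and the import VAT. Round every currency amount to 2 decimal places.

Import duty = 234547.68 × 12% = 28145.72
VAT base = CIF + duty = 234547.68 + 28145.72 = 262693.40
Import VAT = 262693.40 × 7% = 18388.54

Import duty: CNY 28145.72; import VAT: CNY 18388.54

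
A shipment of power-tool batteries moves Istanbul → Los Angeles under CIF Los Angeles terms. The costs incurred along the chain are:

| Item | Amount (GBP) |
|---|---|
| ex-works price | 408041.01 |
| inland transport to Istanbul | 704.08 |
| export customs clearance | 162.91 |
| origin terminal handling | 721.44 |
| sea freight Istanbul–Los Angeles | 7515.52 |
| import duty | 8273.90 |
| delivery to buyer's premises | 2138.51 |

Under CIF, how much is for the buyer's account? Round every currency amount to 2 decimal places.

Buyer's account: GBP 10412.41

CIF: the seller pays costs through ocean freight and marine insurance to the destination port.
Seller's account: goods 408041.01 + inland to port 704.08 + export clearance 162.91 + origin terminal 721.44 + freight 7515.52 = 417144.96
Buyer's account: duty 8273.90 + delivery 2138.51 = 10412.41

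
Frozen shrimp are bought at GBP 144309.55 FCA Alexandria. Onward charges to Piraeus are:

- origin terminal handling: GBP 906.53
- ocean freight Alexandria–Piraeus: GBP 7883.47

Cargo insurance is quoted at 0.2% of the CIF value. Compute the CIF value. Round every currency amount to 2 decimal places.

Let C be the CIF value. C = FCA price + pre-shipment costs + freight + 0.2% × C
C − 0.2% × C = 144309.55 + 906.53 + 7883.47
0.998 × C = 153099.55
C = 153099.55 / 0.998 = 153406.36
Insurance premium = 0.2% × 153406.36 = 306.81

CIF value: GBP 153406.36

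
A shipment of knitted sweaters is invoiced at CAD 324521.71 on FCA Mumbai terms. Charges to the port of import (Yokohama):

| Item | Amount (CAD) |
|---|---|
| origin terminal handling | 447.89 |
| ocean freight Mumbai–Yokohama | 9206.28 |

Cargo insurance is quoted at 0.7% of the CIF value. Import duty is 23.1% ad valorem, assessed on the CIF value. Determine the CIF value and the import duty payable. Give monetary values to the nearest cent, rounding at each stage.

CIF value: CAD 336531.60; import duty: CAD 77738.80

Let C be the CIF value. C = FCA price + pre-shipment costs + freight + 0.7% × C
C − 0.7% × C = 324521.71 + 447.89 + 9206.28
0.993 × C = 334175.88
C = 334175.88 / 0.993 = 336531.60
Insurance premium = 0.7% × 336531.60 = 2355.72
Import duty = 336531.60 × 23.1% = 77738.80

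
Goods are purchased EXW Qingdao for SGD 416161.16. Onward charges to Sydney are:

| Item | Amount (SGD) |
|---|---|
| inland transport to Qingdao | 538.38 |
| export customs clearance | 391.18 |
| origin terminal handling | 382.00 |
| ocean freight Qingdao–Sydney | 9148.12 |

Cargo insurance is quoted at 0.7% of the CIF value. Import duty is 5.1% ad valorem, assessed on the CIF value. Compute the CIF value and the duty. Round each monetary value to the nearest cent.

Let C be the CIF value. C = EXW price + pre-shipment costs + freight + 0.7% × C
C − 0.7% × C = 416161.16 + 538.38 + 391.18 + 382.00 + 9148.12
0.993 × C = 426620.84
C = 426620.84 / 0.993 = 429628.24
Insurance premium = 0.7% × 429628.24 = 3007.40
Import duty = 429628.24 × 5.1% = 21911.04

CIF value: SGD 429628.24; import duty: SGD 21911.04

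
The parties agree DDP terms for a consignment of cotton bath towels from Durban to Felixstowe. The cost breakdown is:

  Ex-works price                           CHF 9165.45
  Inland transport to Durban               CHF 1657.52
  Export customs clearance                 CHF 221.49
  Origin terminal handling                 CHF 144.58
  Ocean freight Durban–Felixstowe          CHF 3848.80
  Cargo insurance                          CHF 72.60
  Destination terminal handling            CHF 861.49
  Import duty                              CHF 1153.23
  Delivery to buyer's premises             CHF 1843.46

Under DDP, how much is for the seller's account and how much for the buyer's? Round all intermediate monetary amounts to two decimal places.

Seller: CHF 18968.62; buyer: CHF 0.00

DDP: the seller bears all costs including import duty.
Seller's account: goods 9165.45 + inland to port 1657.52 + export clearance 221.49 + origin terminal 144.58 + freight 3848.80 + insurance 72.60 + destination terminal 861.49 + duty 1153.23 + delivery 1843.46 = 18968.62
Buyer's account: 0.00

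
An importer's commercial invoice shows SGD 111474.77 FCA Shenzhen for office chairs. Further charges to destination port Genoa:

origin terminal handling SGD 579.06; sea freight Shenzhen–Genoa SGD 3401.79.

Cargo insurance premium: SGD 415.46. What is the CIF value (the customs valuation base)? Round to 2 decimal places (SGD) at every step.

CIF = FCA price + pre-shipment costs + freight + insurance
CIF = 111474.77 + 579.06 + 3401.79 + 415.46 = 115871.08

CIF value: SGD 115871.08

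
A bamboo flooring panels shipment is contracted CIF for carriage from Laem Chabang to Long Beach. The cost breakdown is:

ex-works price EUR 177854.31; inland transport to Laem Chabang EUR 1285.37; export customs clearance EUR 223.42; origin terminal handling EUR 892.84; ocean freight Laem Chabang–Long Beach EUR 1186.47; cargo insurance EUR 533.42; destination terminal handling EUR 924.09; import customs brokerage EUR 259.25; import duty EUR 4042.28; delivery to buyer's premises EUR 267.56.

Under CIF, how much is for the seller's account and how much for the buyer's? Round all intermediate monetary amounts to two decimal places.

CIF: the seller pays costs through ocean freight and marine insurance to the destination port.
Seller's account: goods 177854.31 + inland to port 1285.37 + export clearance 223.42 + origin terminal 892.84 + freight 1186.47 + insurance 533.42 = 181975.83
Buyer's account: destination terminal 924.09 + brokerage 259.25 + duty 4042.28 + delivery 267.56 = 5493.18

Seller: EUR 181975.83; buyer: EUR 5493.18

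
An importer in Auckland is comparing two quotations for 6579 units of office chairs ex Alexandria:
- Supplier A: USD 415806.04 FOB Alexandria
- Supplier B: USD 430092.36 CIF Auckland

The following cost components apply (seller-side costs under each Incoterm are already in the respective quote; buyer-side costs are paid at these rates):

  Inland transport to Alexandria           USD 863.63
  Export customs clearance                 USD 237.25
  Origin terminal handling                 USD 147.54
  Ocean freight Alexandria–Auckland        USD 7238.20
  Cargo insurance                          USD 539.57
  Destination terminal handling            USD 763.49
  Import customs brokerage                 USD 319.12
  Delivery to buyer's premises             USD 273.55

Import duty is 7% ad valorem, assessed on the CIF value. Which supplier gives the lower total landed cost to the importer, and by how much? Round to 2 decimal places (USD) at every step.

Supplier A (FOB):
CIF value = FOB price + freight + insurance = 415806.04 + 7238.20 + 539.57 = 423583.81
Import duty = 423583.81 × 7% = 29650.87
Buyer bears (A): 7238.20 + 539.57 + 763.49 + 319.12 + 273.55 = 9133.93
Landed cost (A) = invoice 415806.04 + 9133.93 + duty 29650.87 = 454590.84
Supplier B (CIF):
The CIF price already equals the CIF value: 430092.36
Import duty = 430092.36 × 7% = 30106.47
Buyer bears (B): 763.49 + 319.12 + 273.55 = 1356.16
Landed cost (B) = invoice 430092.36 + 1356.16 + duty 30106.47 = 461554.99
Difference = |454590.84 − 461554.99| = 6964.15

Supplier A is cheaper by USD 6964.15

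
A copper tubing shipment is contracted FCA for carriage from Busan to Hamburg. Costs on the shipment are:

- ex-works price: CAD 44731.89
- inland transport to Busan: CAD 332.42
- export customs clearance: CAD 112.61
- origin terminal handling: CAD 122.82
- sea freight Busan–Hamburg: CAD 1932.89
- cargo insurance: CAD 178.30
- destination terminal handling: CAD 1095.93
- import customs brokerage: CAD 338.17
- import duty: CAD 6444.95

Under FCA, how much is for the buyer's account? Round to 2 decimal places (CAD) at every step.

Buyer's account: CAD 10113.06

FCA: the seller delivers export-cleared goods to the carrier; the buyer bears costs from that point.
Seller's account: goods 44731.89 + inland to port 332.42 + export clearance 112.61 = 45176.92
Buyer's account: origin terminal 122.82 + freight 1932.89 + insurance 178.30 + destination terminal 1095.93 + brokerage 338.17 + duty 6444.95 = 10113.06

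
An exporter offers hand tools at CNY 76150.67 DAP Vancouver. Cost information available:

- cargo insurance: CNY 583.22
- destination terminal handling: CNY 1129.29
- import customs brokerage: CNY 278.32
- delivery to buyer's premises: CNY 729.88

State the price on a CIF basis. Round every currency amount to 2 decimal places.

Not relevant to the conversion: insurance — on the seller under both DAP and CIF; already in the DAP price and stays in the CIF price. brokerage — on the buyer under both terms; not part of either seller's price.
From DAP to CIF, the seller no longer bears: destination terminal, delivery.
CIF price = 76150.67 − 1129.29 − 729.88 = 74291.50

CIF price: CNY 74291.50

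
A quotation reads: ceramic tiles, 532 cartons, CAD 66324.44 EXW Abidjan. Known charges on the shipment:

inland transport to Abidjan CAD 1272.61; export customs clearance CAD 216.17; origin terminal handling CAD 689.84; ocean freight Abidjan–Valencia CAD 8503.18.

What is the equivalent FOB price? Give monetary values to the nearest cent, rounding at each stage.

Not relevant to the conversion: freight — on the buyer under both terms; not part of either seller's price.
From EXW to FOB, the seller additionally bears: inland to port, export clearance, origin terminal.
FOB price = 66324.44 + 1272.61 + 216.17 + 689.84 = 68503.06

FOB price: CAD 68503.06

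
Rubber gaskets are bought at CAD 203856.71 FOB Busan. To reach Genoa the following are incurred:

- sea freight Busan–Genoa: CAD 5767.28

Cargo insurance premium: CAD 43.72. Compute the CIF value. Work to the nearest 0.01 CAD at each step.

CIF = FOB price + freight + insurance
CIF = 203856.71 + 5767.28 + 43.72 = 209667.71

CIF value: CAD 209667.71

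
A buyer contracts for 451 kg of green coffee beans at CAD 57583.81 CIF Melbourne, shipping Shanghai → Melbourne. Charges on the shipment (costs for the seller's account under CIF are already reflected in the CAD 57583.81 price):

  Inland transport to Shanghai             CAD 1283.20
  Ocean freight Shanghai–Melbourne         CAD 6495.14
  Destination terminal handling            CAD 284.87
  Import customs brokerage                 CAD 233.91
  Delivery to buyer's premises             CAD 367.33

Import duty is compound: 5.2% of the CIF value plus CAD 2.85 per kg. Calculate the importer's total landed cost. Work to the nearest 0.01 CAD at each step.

CIF: the seller pays costs through ocean freight and marine insurance to the destination port.
Already in the invoice (seller's account under CIF): inland to port, freight — exclude.
The CIF price already equals the CIF value: 57583.81
Ad valorem component: 57583.81 × 5.2% = 2994.36
Specific component: 451 × 2.85 = 1285.35
Import duty = 2994.36 + 1285.35 = 4279.71
Buyer bears: destination terminal 284.87 + brokerage 233.91 + delivery 367.33 + duty 4279.71 = 5165.82
Landed cost = invoice 57583.81 + 5165.82 = 62749.63

Total landed cost: CAD 62749.63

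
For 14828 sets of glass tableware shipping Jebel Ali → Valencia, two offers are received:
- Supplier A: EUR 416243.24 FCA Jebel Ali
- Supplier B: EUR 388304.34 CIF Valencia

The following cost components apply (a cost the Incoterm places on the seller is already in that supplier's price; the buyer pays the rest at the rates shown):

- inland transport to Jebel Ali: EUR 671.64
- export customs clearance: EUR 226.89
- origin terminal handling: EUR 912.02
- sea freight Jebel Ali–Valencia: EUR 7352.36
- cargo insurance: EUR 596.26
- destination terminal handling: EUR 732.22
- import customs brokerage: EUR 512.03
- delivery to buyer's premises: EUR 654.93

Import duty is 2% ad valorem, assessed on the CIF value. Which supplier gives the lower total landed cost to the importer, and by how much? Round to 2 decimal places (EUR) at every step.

Supplier B is cheaper by EUR 37535.53

Supplier A (FCA):
CIF value = FCA price + origin terminal + freight + insurance = 416243.24 + 912.02 + 7352.36 + 596.26 = 425103.88
Import duty = 425103.88 × 2% = 8502.08
Buyer bears (A): 912.02 + 7352.36 + 596.26 + 732.22 + 512.03 + 654.93 = 10759.82
Landed cost (A) = invoice 416243.24 + 10759.82 + duty 8502.08 = 435505.14
Supplier B (CIF):
The CIF price already equals the CIF value: 388304.34
Import duty = 388304.34 × 2% = 7766.09
Buyer bears (B): 732.22 + 512.03 + 654.93 = 1899.18
Landed cost (B) = invoice 388304.34 + 1899.18 + duty 7766.09 = 397969.61
Difference = |435505.14 − 397969.61| = 37535.53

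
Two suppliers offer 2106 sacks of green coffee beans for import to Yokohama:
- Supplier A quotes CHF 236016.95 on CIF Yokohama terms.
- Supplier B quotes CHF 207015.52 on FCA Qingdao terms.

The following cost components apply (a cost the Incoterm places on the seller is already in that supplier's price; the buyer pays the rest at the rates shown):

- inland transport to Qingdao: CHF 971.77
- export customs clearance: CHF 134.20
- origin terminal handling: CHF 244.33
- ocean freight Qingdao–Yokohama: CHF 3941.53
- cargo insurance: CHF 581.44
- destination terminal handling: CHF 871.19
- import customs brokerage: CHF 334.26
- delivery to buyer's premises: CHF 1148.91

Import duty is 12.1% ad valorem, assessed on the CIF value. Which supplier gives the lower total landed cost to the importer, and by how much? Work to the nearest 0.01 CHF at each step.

Supplier A (CIF):
The CIF price already equals the CIF value: 236016.95
Import duty = 236016.95 × 12.1% = 28558.05
Buyer bears (A): 871.19 + 334.26 + 1148.91 = 2354.36
Landed cost (A) = invoice 236016.95 + 2354.36 + duty 28558.05 = 266929.36
Supplier B (FCA):
CIF value = FCA price + origin terminal + freight + insurance = 207015.52 + 244.33 + 3941.53 + 581.44 = 211782.82
Import duty = 211782.82 × 12.1% = 25625.72
Buyer bears (B): 244.33 + 3941.53 + 581.44 + 871.19 + 334.26 + 1148.91 = 7121.66
Landed cost (B) = invoice 207015.52 + 7121.66 + duty 25625.72 = 239762.90
Difference = |266929.36 − 239762.90| = 27166.46

Supplier B is cheaper by CHF 27166.46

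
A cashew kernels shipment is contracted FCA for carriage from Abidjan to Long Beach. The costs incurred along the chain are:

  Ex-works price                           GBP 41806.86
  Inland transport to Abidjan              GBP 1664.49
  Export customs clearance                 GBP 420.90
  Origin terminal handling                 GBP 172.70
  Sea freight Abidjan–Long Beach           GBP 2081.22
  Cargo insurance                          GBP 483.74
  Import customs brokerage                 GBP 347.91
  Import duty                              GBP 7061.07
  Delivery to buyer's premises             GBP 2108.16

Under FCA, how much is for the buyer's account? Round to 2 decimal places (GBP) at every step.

Buyer's account: GBP 12254.80

FCA: the seller delivers export-cleared goods to the carrier; the buyer bears costs from that point.
Seller's account: goods 41806.86 + inland to port 1664.49 + export clearance 420.90 = 43892.25
Buyer's account: origin terminal 172.70 + freight 2081.22 + insurance 483.74 + brokerage 347.91 + duty 7061.07 + delivery 2108.16 = 12254.80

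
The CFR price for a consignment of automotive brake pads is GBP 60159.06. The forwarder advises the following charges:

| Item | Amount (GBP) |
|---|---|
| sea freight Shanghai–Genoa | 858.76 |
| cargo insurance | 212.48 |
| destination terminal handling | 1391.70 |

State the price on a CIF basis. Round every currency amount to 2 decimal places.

Not relevant to the conversion: freight — on the seller under both CFR and CIF; already in the CFR price and stays in the CIF price. destination terminal — on the buyer under both terms; not part of either seller's price.
From CFR to CIF, the seller additionally bears: insurance.
CIF price = 60159.06 + 212.48 = 60371.54

CIF price: GBP 60371.54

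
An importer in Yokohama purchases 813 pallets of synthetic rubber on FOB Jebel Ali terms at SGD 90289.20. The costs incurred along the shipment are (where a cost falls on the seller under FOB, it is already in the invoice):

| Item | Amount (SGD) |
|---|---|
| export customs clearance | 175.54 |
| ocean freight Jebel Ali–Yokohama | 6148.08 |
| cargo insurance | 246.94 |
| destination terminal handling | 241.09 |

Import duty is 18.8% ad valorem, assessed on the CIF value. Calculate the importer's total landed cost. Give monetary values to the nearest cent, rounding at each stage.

Total landed cost: SGD 115101.94

FOB: the seller bears costs until goods are on board at the origin port; the buyer bears freight, insurance and all costs thereafter.
Already in the invoice (seller's account under FOB): export clearance — exclude.
CIF value = FOB price + freight + insurance = 90289.20 + 6148.08 + 246.94 = 96684.22
Import duty = 96684.22 × 18.8% = 18176.63
Buyer bears: freight 6148.08 + insurance 246.94 + destination terminal 241.09 + duty 18176.63 = 24812.74
Landed cost = invoice 90289.20 + 24812.74 = 115101.94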